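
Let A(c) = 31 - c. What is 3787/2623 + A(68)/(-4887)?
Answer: 18604120/12818601 ≈ 1.4513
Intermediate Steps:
3787/2623 + A(68)/(-4887) = 3787/2623 + (31 - 1*68)/(-4887) = 3787*(1/2623) + (31 - 68)*(-1/4887) = 3787/2623 - 37*(-1/4887) = 3787/2623 + 37/4887 = 18604120/12818601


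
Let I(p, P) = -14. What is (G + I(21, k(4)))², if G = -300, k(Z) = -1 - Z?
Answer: 98596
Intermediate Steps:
(G + I(21, k(4)))² = (-300 - 14)² = (-314)² = 98596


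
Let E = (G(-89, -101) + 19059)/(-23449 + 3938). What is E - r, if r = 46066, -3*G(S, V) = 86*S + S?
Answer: -898815366/19511 ≈ -46067.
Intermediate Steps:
G(S, V) = -29*S (G(S, V) = -(86*S + S)/3 = -29*S)
E = -21640/19511 (E = (-29*(-89) + 19059)/(-23449 + 3938) = (2581 + 19059)/(-19511) = 21640*(-1/19511) = -21640/19511 ≈ -1.1091)
E - r = -21640/19511 - 1*46066 = -21640/19511 - 46066 = -898815366/19511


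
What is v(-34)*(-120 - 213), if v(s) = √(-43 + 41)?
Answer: -333*I*√2 ≈ -470.93*I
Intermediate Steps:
v(s) = I*√2 (v(s) = √(-2) = I*√2)
v(-34)*(-120 - 213) = (I*√2)*(-120 - 213) = (I*√2)*(-333) = -333*I*√2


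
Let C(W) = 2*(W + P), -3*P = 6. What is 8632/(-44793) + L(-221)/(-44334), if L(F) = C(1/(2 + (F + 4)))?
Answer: -1522962451/7906636395 ≈ -0.19262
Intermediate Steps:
P = -2 (P = -⅓*6 = -2)
C(W) = -4 + 2*W (C(W) = 2*(W - 2) = 2*(-2 + W) = -4 + 2*W)
L(F) = -4 + 2/(6 + F) (L(F) = -4 + 2/(2 + (F + 4)) = -4 + 2/(2 + (4 + F)) = -4 + 2/(6 + F))
8632/(-44793) + L(-221)/(-44334) = 8632/(-44793) + (2*(-11 - 2*(-221))/(6 - 221))/(-44334) = 8632*(-1/44793) + (2*(-11 + 442)/(-215))*(-1/44334) = -8632/44793 + (2*(-1/215)*431)*(-1/44334) = -8632/44793 - 862/215*(-1/44334) = -8632/44793 + 431/4765905 = -1522962451/7906636395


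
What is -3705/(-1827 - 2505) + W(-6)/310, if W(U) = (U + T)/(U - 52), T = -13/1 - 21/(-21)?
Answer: 292517/341620 ≈ 0.85626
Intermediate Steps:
T = -12 (T = -13*1 - 21*(-1/21) = -13 + 1 = -12)
W(U) = (-12 + U)/(-52 + U) (W(U) = (U - 12)/(U - 52) = (-12 + U)/(-52 + U))
-3705/(-1827 - 2505) + W(-6)/310 = -3705/(-1827 - 2505) + ((-12 - 6)/(-52 - 6))/310 = -3705/(-4332) + (-18/(-58))*(1/310) = -3705*(-1/4332) - 1/58*(-18)*(1/310) = 65/76 + (9/29)*(1/310) = 65/76 + 9/8990 = 292517/341620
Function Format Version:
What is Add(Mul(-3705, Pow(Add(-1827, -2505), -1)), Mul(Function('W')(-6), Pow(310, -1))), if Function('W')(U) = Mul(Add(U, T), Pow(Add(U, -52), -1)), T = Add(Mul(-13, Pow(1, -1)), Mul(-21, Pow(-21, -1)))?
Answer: Rational(292517, 341620) ≈ 0.85626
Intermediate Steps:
T = -12 (T = Add(Mul(-13, 1), Mul(-21, Rational(-1, 21))) = Add(-13, 1) = -12)
Function('W')(U) = Mul(Pow(Add(-52, U), -1), Add(-12, U)) (Function('W')(U) = Mul(Add(U, -12), Pow(Add(U, -52), -1)) = Mul(Add(-12, U), Pow(Add(-52, U), -1)) = Mul(Pow(Add(-52, U), -1), Add(-12, U)))
Add(Mul(-3705, Pow(Add(-1827, -2505), -1)), Mul(Function('W')(-6), Pow(310, -1))) = Add(Mul(-3705, Pow(Add(-1827, -2505), -1)), Mul(Mul(Pow(Add(-52, -6), -1), Add(-12, -6)), Pow(310, -1))) = Add(Mul(-3705, Pow(-4332, -1)), Mul(Mul(Pow(-58, -1), -18), Rational(1, 310))) = Add(Mul(-3705, Rational(-1, 4332)), Mul(Mul(Rational(-1, 58), -18), Rational(1, 310))) = Add(Rational(65, 76), Mul(Rational(9, 29), Rational(1, 310))) = Add(Rational(65, 76), Rational(9, 8990)) = Rational(292517, 341620)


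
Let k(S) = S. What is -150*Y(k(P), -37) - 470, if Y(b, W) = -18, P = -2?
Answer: 2230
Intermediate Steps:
-150*Y(k(P), -37) - 470 = -150*(-18) - 470 = 2700 - 470 = 2230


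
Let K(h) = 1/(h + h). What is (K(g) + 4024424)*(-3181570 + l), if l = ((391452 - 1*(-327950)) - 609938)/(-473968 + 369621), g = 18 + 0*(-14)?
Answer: -24049044834392371655/1878246 ≈ -1.2804e+13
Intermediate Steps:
g = 18 (g = 18 + 0 = 18)
K(h) = 1/(2*h)
l = -109464/104347 (l = ((391452 + 327950) - 609938)/(-104347) = (719402 - 609938)*(-1/104347) = 109464*(-1/104347) = -109464/104347 ≈ -1.0490)
(K(g) + 4024424)*(-3181570 + l) = ((1/2)/18 + 4024424)*(-3181570 - 109464/104347) = ((1/2)*(1/18) + 4024424)*(-331987394254/104347) = (1/36 + 4024424)*(-331987394254/104347) = (144879265/36)*(-331987394254/104347) = -24049044834392371655/1878246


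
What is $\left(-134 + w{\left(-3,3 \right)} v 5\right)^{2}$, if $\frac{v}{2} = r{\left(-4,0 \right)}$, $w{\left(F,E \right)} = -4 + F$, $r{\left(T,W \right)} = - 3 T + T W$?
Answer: $948676$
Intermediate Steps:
$v = 24$ ($v = 2 \left(- 4 \left(-3 + 0\right)\right) = 2 \left(\left(-4\right) \left(-3\right)\right) = 2 \cdot 12 = 24$)
$\left(-134 + w{\left(-3,3 \right)} v 5\right)^{2} = \left(-134 + \left(-4 - 3\right) 24 \cdot 5\right)^{2} = \left(-134 + \left(-7\right) 24 \cdot 5\right)^{2} = \left(-134 - 840\right)^{2} = \left(-974\right)^{2} = 948676$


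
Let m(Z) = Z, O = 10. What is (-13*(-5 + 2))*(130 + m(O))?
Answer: 5460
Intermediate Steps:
(-13*(-5 + 2))*(130 + m(O)) = (-13*(-5 + 2))*(130 + 10) = -13*(-3)*140 = 39*140 = 5460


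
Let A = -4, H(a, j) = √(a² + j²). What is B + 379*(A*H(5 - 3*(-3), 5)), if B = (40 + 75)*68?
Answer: 7820 - 1516*√221 ≈ -14717.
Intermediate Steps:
B = 7820 (B = 115*68 = 7820)
B + 379*(A*H(5 - 3*(-3), 5)) = 7820 + 379*(-4*√((5 - 3*(-3))² + 5²)) = 7820 + 379*(-4*√((5 + 9)² + 25)) = 7820 + 379*(-4*√(14² + 25)) = 7820 + 379*(-4*√(196 + 25)) = 7820 + 379*(-4*√221) = 7820 - 1516*√221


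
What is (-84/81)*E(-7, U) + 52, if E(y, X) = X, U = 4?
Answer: 1292/27 ≈ 47.852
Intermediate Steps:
(-84/81)*E(-7, U) + 52 = -84/81*4 + 52 = -84*1/81*4 + 52 = -28/27*4 + 52 = -112/27 + 52 = 1292/27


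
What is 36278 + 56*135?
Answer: 43838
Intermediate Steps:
36278 + 56*135 = 36278 + 7560 = 43838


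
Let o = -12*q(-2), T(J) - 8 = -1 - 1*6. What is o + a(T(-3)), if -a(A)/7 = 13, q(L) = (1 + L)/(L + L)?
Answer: -94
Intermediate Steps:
q(L) = (1 + L)/(2*L) (q(L) = (1 + L)/((2*L)) = (1 + L)*(1/(2*L)) = (1 + L)/(2*L))
T(J) = 1 (T(J) = 8 + (-1 - 1*6) = 8 + (-1 - 6) = 8 - 7 = 1)
a(A) = -91 (a(A) = -7*13 = -91)
o = -3 (o = -6*(1 - 2)/(-2) = -6*(-1)*(-1)/2 = -12*¼ = -3)
o + a(T(-3)) = -3 - 91 = -94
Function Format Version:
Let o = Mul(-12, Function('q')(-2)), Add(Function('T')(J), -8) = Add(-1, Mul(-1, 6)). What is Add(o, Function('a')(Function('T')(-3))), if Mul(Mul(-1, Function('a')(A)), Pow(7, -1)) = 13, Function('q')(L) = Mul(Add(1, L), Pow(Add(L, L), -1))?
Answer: -94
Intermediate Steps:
Function('q')(L) = Mul(Rational(1, 2), Pow(L, -1), Add(1, L)) (Function('q')(L) = Mul(Add(1, L), Pow(Mul(2, L), -1)) = Mul(Add(1, L), Mul(Rational(1, 2), Pow(L, -1))) = Mul(Rational(1, 2), Pow(L, -1), Add(1, L)))
Function('T')(J) = 1 (Function('T')(J) = Add(8, Add(-1, Mul(-1, 6))) = Add(8, Add(-1, -6)) = Add(8, -7) = 1)
Function('a')(A) = -91 (Function('a')(A) = Mul(-7, 13) = -91)
o = -3 (o = Mul(-12, Mul(Rational(1, 2), Pow(-2, -1), Add(1, -2))) = Mul(-12, Mul(Rational(1, 2), Rational(-1, 2), -1)) = Mul(-12, Rational(1, 4)) = -3)
Add(o, Function('a')(Function('T')(-3))) = Add(-3, -91) = -94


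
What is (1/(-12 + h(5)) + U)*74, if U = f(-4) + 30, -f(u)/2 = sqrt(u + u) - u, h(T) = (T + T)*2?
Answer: 6549/4 - 296*I*sqrt(2) ≈ 1637.3 - 418.61*I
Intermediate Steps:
h(T) = 4*T (h(T) = (2*T)*2 = 4*T)
f(u) = 2*u - 2*sqrt(2)*sqrt(u) (f(u) = -2*(sqrt(u + u) - u) = -2*(sqrt(2*u) - u) = -2*(sqrt(2)*sqrt(u) - u) = -2*(-u + sqrt(2)*sqrt(u)) = 2*u - 2*sqrt(2)*sqrt(u))
U = 22 - 4*I*sqrt(2) (U = (2*(-4) - 2*sqrt(2)*sqrt(-4)) + 30 = (-8 - 2*sqrt(2)*2*I) + 30 = (-8 - 4*I*sqrt(2)) + 30 = 22 - 4*I*sqrt(2) ≈ 22.0 - 5.6569*I)
(1/(-12 + h(5)) + U)*74 = (1/(-12 + 4*5) + (22 - 4*I*sqrt(2)))*74 = (1/(-12 + 20) + (22 - 4*I*sqrt(2)))*74 = (1/8 + (22 - 4*I*sqrt(2)))*74 = (177/8 - 4*I*sqrt(2))*74 = 6549/4 - 296*I*sqrt(2)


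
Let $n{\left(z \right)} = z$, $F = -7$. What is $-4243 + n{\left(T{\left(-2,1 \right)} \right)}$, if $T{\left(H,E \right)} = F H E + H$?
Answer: $-4231$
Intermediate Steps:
$T{\left(H,E \right)} = H - 7 E H$ ($T{\left(H,E \right)} = - 7 H E + H = - 7 E H + H = H - 7 E H$)
$-4243 + n{\left(T{\left(-2,1 \right)} \right)} = -4243 - 2 \left(1 - 7\right) = -4243 - -12 = -4243 + 12 = -4231$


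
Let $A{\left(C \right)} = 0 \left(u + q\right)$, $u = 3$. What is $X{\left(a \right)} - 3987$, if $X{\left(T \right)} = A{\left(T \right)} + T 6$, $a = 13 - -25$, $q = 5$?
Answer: $-3759$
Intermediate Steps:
$A{\left(C \right)} = 0$ ($A{\left(C \right)} = 0 \left(3 + 5\right) = 0 \cdot 8 = 0$)
$a = 38$ ($a = 13 + 25 = 38$)
$X{\left(T \right)} = 6 T$ ($X{\left(T \right)} = 0 + T 6 = 0 + 6 T = 6 T$)
$X{\left(a \right)} - 3987 = 6 \cdot 38 - 3987 = 228 - 3987 = -3759$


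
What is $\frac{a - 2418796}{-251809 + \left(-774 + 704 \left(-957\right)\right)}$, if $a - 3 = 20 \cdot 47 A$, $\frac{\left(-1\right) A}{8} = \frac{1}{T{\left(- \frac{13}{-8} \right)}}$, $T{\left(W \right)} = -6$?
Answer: $\frac{7252619}{2778933} \approx 2.6099$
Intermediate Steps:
$A = \frac{4}{3}$ ($A = - \frac{8}{-6} = \left(-8\right) \left(- \frac{1}{6}\right) = \frac{4}{3} \approx 1.3333$)
$a = \frac{3769}{3}$ ($a = 3 + 20 \cdot 47 \cdot \frac{4}{3} = 3 + 940 \cdot \frac{4}{3} = 3 + \frac{3760}{3} = \frac{3769}{3} \approx 1256.3$)
$\frac{a - 2418796}{-251809 + \left(-774 + 704 \left(-957\right)\right)} = \frac{\frac{3769}{3} - 2418796}{-251809 + \left(-774 + 704 \left(-957\right)\right)} = - \frac{7252619}{3 \left(-251809 - 674502\right)} = - \frac{7252619}{3 \left(-926311\right)} = \left(- \frac{7252619}{3}\right) \left(- \frac{1}{926311}\right) = \frac{7252619}{2778933}$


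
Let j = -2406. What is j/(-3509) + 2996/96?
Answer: 2685985/84216 ≈ 31.894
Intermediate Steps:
j/(-3509) + 2996/96 = -2406/(-3509) + 2996/96 = -2406*(-1/3509) + 2996*(1/96) = 2406/3509 + 749/24 = 2685985/84216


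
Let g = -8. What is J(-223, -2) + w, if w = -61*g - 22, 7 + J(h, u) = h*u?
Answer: 905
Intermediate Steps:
J(h, u) = -7 + h*u
w = 466 (w = -61*(-8) - 22 = 488 - 22 = 466)
J(-223, -2) + w = (-7 - 223*(-2)) + 466 = (-7 + 446) + 466 = 439 + 466 = 905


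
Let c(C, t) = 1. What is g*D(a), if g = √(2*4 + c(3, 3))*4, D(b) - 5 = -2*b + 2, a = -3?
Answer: 156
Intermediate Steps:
D(b) = 7 - 2*b (D(b) = 5 + (-2*b + 2) = 5 + (2 - 2*b) = 7 - 2*b)
g = 12 (g = √(2*4 + 1)*4 = √(8 + 1)*4 = √9*4 = 3*4 = 12)
g*D(a) = 12*(7 - 2*(-3)) = 12*(7 + 6) = 12*13 = 156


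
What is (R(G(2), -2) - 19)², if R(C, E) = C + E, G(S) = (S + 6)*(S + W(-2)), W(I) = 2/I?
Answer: 169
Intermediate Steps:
G(S) = (-1 + S)*(6 + S) (G(S) = (S + 6)*(S + 2/(-2)) = (6 + S)*(S + 2*(-½)) = (6 + S)*(S - 1) = (6 + S)*(-1 + S) = (-1 + S)*(6 + S))
(R(G(2), -2) - 19)² = (((-6 + 2² + 5*2) - 2) - 19)² = (((-6 + 4 + 10) - 2) - 19)² = ((8 - 2) - 19)² = (6 - 19)² = (-13)² = 169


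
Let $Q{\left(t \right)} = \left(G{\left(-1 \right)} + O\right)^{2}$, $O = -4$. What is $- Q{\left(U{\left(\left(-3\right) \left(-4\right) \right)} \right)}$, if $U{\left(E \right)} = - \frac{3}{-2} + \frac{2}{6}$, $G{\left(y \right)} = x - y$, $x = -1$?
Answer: $-16$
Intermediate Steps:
$G{\left(y \right)} = -1 - y$
$U{\left(E \right)} = \frac{11}{6}$ ($U{\left(E \right)} = \left(-3\right) \left(- \frac{1}{2}\right) + 2 \cdot \frac{1}{6} = \frac{3}{2} + \frac{1}{3} = \frac{11}{6}$)
$Q{\left(t \right)} = 16$ ($Q{\left(t \right)} = \left(\left(-1 - -1\right) - 4\right)^{2} = \left(\left(-1 + 1\right) - 4\right)^{2} = \left(0 - 4\right)^{2} = \left(-4\right)^{2} = 16$)
$- Q{\left(U{\left(\left(-3\right) \left(-4\right) \right)} \right)} = \left(-1\right) 16 = -16$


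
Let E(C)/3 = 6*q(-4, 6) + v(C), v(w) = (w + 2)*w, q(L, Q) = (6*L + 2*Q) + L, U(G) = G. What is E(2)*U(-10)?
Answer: 2640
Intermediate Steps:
q(L, Q) = 2*Q + 7*L (q(L, Q) = (2*Q + 6*L) + L = 2*Q + 7*L)
v(w) = w*(2 + w) (v(w) = (2 + w)*w = w*(2 + w))
E(C) = -288 + 3*C*(2 + C) (E(C) = 3*(6*(2*6 + 7*(-4)) + C*(2 + C)) = 3*(6*(12 - 28) + C*(2 + C)) = 3*(6*(-16) + C*(2 + C)) = 3*(-96 + C*(2 + C)) = -288 + 3*C*(2 + C))
E(2)*U(-10) = (-288 + 3*2*(2 + 2))*(-10) = (-288 + 3*2*4)*(-10) = (-288 + 24)*(-10) = -264*(-10) = 2640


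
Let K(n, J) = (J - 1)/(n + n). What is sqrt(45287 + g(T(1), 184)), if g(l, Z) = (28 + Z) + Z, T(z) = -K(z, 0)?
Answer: sqrt(45683) ≈ 213.74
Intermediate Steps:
K(n, J) = (-1 + J)/(2*n) (K(n, J) = (-1 + J)/((2*n)) = (-1 + J)*(1/(2*n)) = (-1 + J)/(2*n))
T(z) = 1/(2*z) (T(z) = -(-1 + 0)/(2*z) = -(-1)/(2*z) = 1/(2*z))
g(l, Z) = 28 + 2*Z
sqrt(45287 + g(T(1), 184)) = sqrt(45287 + (28 + 2*184)) = sqrt(45287 + (28 + 368)) = sqrt(45287 + 396) = sqrt(45683)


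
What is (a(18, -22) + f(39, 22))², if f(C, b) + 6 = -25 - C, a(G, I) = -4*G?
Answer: 20164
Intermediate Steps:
f(C, b) = -31 - C (f(C, b) = -6 + (-25 - C) = -31 - C)
(a(18, -22) + f(39, 22))² = (-4*18 + (-31 - 1*39))² = (-72 + (-31 - 39))² = (-72 - 70)² = (-142)² = 20164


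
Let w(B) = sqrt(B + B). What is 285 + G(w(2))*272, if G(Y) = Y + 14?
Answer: 4637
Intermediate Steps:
w(B) = sqrt(2)*sqrt(B) (w(B) = sqrt(2*B) = sqrt(2)*sqrt(B))
G(Y) = 14 + Y
285 + G(w(2))*272 = 285 + (14 + sqrt(2)*sqrt(2))*272 = 285 + (14 + 2)*272 = 285 + 16*272 = 285 + 4352 = 4637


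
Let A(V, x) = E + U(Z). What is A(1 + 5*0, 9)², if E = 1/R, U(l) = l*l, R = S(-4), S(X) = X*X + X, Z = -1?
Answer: 169/144 ≈ 1.1736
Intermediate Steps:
S(X) = X + X² (S(X) = X² + X = X + X²)
R = 12 (R = -4*(1 - 4) = -4*(-3) = 12)
U(l) = l²
E = 1/12 ≈ 0.083333
A(V, x) = 13/12 (A(V, x) = 1/12 + (-1)² = 1/12 + 1 = 13/12)
A(1 + 5*0, 9)² = (13/12)² = 169/144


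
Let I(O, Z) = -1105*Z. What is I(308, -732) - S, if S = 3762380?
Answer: -2953520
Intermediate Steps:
I(308, -732) - S = -1105*(-732) - 1*3762380 = 808860 - 3762380 = -2953520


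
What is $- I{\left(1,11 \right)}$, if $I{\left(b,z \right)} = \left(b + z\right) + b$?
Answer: $-13$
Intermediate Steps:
$I{\left(b,z \right)} = z + 2 b$
$- I{\left(1,11 \right)} = - (11 + 2 \cdot 1) = - (11 + 2) = \left(-1\right) 13 = -13$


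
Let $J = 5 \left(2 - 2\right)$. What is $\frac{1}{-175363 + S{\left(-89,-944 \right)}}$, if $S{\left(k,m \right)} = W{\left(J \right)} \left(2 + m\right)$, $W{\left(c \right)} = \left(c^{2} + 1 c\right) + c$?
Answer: $- \frac{1}{175363} \approx -5.7025 \cdot 10^{-6}$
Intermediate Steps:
$J = 0$ ($J = 5 \cdot 0 = 0$)
$W{\left(c \right)} = c^{2} + 2 c$ ($W{\left(c \right)} = \left(c^{2} + c\right) + c = \left(c + c^{2}\right) + c = c^{2} + 2 c$)
$S{\left(k,m \right)} = 0$ ($S{\left(k,m \right)} = 0 \left(2 + 0\right) \left(2 + m\right) = 0 \cdot 2 \left(2 + m\right) = 0 \left(2 + m\right) = 0$)
$\frac{1}{-175363 + S{\left(-89,-944 \right)}} = \frac{1}{-175363 + 0} = \frac{1}{-175363} = - \frac{1}{175363}$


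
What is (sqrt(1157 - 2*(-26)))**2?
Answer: 1209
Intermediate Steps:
(sqrt(1157 - 2*(-26)))**2 = (sqrt(1157 + 52))**2 = (sqrt(1209))**2 = 1209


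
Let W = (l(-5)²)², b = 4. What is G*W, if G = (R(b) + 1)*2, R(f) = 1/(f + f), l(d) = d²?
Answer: 3515625/4 ≈ 8.7891e+5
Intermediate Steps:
R(f) = 1/(2*f)
G = 9/4 (G = ((½)/4 + 1)*2 = ((½)*(¼) + 1)*2 = (⅛ + 1)*2 = (9/8)*2 = 9/4 ≈ 2.2500)
W = 390625 (W = (((-5)²)²)² = (25²)² = 625² = 390625)
G*W = (9/4)*390625 = 3515625/4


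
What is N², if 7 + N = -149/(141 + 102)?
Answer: 3422500/59049 ≈ 57.960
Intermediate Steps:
N = -1850/243 (N = -7 - 149/(141 + 102) = -7 - 149/243 = -1850/243 ≈ -7.6132)
N² = (-1850/243)² = 3422500/59049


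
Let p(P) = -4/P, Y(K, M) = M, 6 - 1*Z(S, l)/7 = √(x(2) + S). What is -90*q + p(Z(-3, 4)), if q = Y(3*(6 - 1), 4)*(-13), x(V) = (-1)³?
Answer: 163797/35 - I/35 ≈ 4679.9 - 0.028571*I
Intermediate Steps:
x(V) = -1
Z(S, l) = 42 - 7*√(-1 + S)
q = -52 (q = 4*(-13) = -52)
-90*q + p(Z(-3, 4)) = -90*(-52) - 4/(42 - 7*√(-1 - 3)) = 4680 - 4/(42 - 14*I) = 4680 - 4*(42 + 14*I)/1960 = 4680 - (42 + 14*I)/490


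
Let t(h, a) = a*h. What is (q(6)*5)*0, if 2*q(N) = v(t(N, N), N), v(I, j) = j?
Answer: 0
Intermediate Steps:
q(N) = N/2
(q(6)*5)*0 = (((½)*6)*5)*0 = (3*5)*0 = 15*0 = 0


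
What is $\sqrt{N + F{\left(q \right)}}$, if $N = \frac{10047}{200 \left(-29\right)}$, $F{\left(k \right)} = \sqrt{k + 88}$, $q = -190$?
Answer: $\frac{\sqrt{-582726 + 336400 i \sqrt{102}}}{580} \approx 2.0633 + 2.4474 i$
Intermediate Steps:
$F{\left(k \right)} = \sqrt{88 + k}$
$N = - \frac{10047}{5800}$ ($N = \frac{10047}{-5800} = 10047 \left(- \frac{1}{5800}\right) = - \frac{10047}{5800} \approx -1.7322$)
$\sqrt{N + F{\left(q \right)}} = \sqrt{- \frac{10047}{5800} + \sqrt{88 - 190}} = \sqrt{- \frac{10047}{5800} + \sqrt{-102}} = \sqrt{- \frac{10047}{5800} + i \sqrt{102}}$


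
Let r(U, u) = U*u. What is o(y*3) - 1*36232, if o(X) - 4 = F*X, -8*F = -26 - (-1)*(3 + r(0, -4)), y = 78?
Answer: -142221/4 ≈ -35555.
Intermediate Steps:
F = 23/8 (F = -(-26 - (-1)*(3 + 0*(-4)))/8 = -(-26 - (-1)*(3 + 0))/8 = -(-26 - (-1)*3)/8 = -(-26 - 1*(-3))/8 = -(-26 + 3)/8 = -1/8*(-23) = 23/8 ≈ 2.8750)
o(X) = 4 + 23*X/8
o(y*3) - 1*36232 = (4 + 23*(78*3)/8) - 1*36232 = (4 + (23/8)*234) - 36232 = (4 + 2691/4) - 36232 = 2707/4 - 36232 = -142221/4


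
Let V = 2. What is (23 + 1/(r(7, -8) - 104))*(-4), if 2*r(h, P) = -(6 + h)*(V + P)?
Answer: -5976/65 ≈ -91.938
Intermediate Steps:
r(h, P) = -(2 + P)*(6 + h)/2 (r(h, P) = (-(6 + h)*(2 + P))/2 = (-(2 + P)*(6 + h))/2 = -(2 + P)*(6 + h)/2)
(23 + 1/(r(7, -8) - 104))*(-4) = (23 + 1/((-6 - 1*7 - 3*(-8) - ½*(-8)*7) - 104))*(-4) = (23 + 1/((-6 - 7 + 24 + 28) - 104))*(-4) = (23 + 1/(39 - 104))*(-4) = (23 + 1/(-65))*(-4) = (23 - 1/65)*(-4) = (1494/65)*(-4) = -5976/65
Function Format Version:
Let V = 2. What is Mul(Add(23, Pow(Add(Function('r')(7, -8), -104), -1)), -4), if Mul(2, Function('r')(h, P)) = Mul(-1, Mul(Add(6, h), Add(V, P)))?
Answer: Rational(-5976, 65) ≈ -91.938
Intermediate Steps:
Function('r')(h, P) = Mul(Rational(-1, 2), Add(2, P), Add(6, h)) (Function('r')(h, P) = Mul(Rational(1, 2), Mul(-1, Mul(Add(6, h), Add(2, P)))) = Mul(Rational(1, 2), Mul(-1, Mul(Add(2, P), Add(6, h)))) = Mul(Rational(1, 2), Mul(-1, Add(2, P), Add(6, h))) = Mul(Rational(-1, 2), Add(2, P), Add(6, h)))
Mul(Add(23, Pow(Add(Function('r')(7, -8), -104), -1)), -4) = Mul(Add(23, Pow(Add(Add(-6, Mul(-1, 7), Mul(-3, -8), Mul(Rational(-1, 2), -8, 7)), -104), -1)), -4) = Mul(Add(23, Pow(Add(Add(-6, -7, 24, 28), -104), -1)), -4) = Mul(Add(23, Pow(Add(39, -104), -1)), -4) = Mul(Add(23, Pow(-65, -1)), -4) = Mul(Add(23, Rational(-1, 65)), -4) = Mul(Rational(1494, 65), -4) = Rational(-5976, 65)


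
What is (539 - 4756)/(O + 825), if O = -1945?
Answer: 4217/1120 ≈ 3.7652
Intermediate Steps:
(539 - 4756)/(O + 825) = (539 - 4756)/(-1945 + 825) = -4217/(-1120) = -4217*(-1/1120) = 4217/1120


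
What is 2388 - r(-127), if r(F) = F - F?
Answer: 2388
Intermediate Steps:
r(F) = 0
2388 - r(-127) = 2388 - 1*0 = 2388 + 0 = 2388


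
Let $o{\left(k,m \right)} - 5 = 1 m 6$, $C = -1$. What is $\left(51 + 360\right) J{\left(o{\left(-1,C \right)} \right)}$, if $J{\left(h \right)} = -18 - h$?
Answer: $-6987$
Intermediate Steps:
$o{\left(k,m \right)} = 5 + 6 m$ ($o{\left(k,m \right)} = 5 + 1 m 6 = 5 + m 6 = 5 + 6 m$)
$\left(51 + 360\right) J{\left(o{\left(-1,C \right)} \right)} = \left(51 + 360\right) \left(-18 - \left(5 + 6 \left(-1\right)\right)\right) = 411 \left(-18 - \left(5 - 6\right)\right) = 411 \left(-18 - -1\right) = 411 \left(-18 + 1\right) = 411 \left(-17\right) = -6987$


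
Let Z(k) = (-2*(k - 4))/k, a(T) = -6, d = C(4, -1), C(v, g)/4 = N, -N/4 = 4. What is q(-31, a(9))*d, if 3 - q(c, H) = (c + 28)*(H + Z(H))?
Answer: 1600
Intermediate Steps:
N = -16 (N = -4*4 = -16)
C(v, g) = -64 (C(v, g) = 4*(-16) = -64)
d = -64
Z(k) = (8 - 2*k)/k (Z(k) = (-2*(-4 + k))/k = (8 - 2*k)/k)
q(c, H) = 3 - (28 + c)*(-2 + H + 8/H) (q(c, H) = 3 - (c + 28)*(H + (-2 + 8/H)) = 3 - (28 + c)*(-2 + H + 8/H))
q(-31, a(9))*d = (59 - 224/(-6) - 28*(-6) + 2*(-31) - 1*(-6)*(-31) - 8*(-31)/(-6))*(-64) = (59 - 224*(-⅙) + 168 - 62 - 186 - 8*(-31)*(-⅙))*(-64) = (59 + 112/3 + 168 - 62 - 186 - 124/3)*(-64) = -25*(-64) = 1600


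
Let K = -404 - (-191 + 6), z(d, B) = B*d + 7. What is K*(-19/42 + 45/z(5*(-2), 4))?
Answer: 61247/154 ≈ 397.71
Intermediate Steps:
z(d, B) = 7 + B*d
K = -219 (K = -404 - 1*(-185) = -404 + 185 = -219)
K*(-19/42 + 45/z(5*(-2), 4)) = -219*(-19/42 + 45/(7 + 4*(5*(-2)))) = -219*(-19*1/42 + 45/(7 + 4*(-10))) = -219*(-19/42 + 45/(7 - 40)) = -219*(-19/42 + 45/(-33)) = -219*(-19/42 + 45*(-1/33)) = -219*(-19/42 - 15/11) = -219*(-839/462) = 61247/154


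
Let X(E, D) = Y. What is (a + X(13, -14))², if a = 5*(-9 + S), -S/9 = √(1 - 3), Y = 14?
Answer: -3089 + 2790*I*√2 ≈ -3089.0 + 3945.7*I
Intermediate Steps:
S = -9*I*√2 (S = -9*√(1 - 3) = -9*I*√2 ≈ -12.728*I)
X(E, D) = 14
a = -45 - 45*I*√2 (a = 5*(-9 - 9*I*√2) = -45 - 45*I*√2 ≈ -45.0 - 63.64*I)
(a + X(13, -14))² = ((-45 - 45*I*√2) + 14)² = (-31 - 45*I*√2)²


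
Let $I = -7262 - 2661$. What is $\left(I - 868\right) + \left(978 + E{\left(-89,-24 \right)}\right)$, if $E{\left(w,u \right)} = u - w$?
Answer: $-9748$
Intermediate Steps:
$I = -9923$ ($I = -7262 - 2661 = -9923$)
$\left(I - 868\right) + \left(978 + E{\left(-89,-24 \right)}\right) = \left(-9923 - 868\right) + \left(978 - -65\right) = -10791 + \left(978 + \left(-24 + 89\right)\right) = -10791 + \left(978 + 65\right) = -10791 + 1043 = -9748$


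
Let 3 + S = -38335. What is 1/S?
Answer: -1/38338 ≈ -2.6084e-5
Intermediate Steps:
S = -38338 (S = -3 - 38335 = -38338)
1/S = 1/(-38338) = -1/38338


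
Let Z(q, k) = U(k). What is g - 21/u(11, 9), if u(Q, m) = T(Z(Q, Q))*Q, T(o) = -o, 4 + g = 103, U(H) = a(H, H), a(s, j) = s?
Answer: 12000/121 ≈ 99.174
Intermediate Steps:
U(H) = H
g = 99 (g = -4 + 103 = 99)
Z(q, k) = k
u(Q, m) = -Q**2 (u(Q, m) = (-Q)*Q = -Q**2)
g - 21/u(11, 9) = 99 - 21/((-1*11**2)) = 99 - 21/((-1*121)) = 99 - 21/(-121) = 99 - 21*(-1/121) = 99 + 21/121 = 12000/121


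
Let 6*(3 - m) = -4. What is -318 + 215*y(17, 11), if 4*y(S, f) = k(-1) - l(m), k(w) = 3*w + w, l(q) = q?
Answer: -8761/12 ≈ -730.08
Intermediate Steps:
m = 11/3 (m = 3 - ⅙*(-4) = 3 + ⅔ = 11/3 ≈ 3.6667)
k(w) = 4*w
y(S, f) = -23/12 (y(S, f) = (4*(-1) - 1*11/3)/4 = (-4 - 11/3)/4 = (¼)*(-23/3) = -23/12)
-318 + 215*y(17, 11) = -318 + 215*(-23/12) = -318 - 4945/12 = -8761/12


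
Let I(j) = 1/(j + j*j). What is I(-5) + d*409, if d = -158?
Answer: -1292439/20 ≈ -64622.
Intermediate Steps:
I(j) = 1/(j + j²)
I(-5) + d*409 = 1/((-5)*(1 - 5)) - 158*409 = -⅕/(-4) - 64622 = -⅕*(-¼) - 64622 = 1/20 - 64622 = -1292439/20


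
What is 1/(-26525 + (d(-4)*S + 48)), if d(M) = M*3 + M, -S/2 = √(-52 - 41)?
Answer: -26477/701126761 - 32*I*√93/701126761 ≈ -3.7764e-5 - 4.4014e-7*I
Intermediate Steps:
S = -2*I*√93 (S = -2*√(-52 - 41) = -2*I*√93 ≈ -19.287*I)
d(M) = 4*M (d(M) = 3*M + M = 4*M)
1/(-26525 + (d(-4)*S + 48)) = 1/(-26525 + ((4*(-4))*(-2*I*√93) + 48)) = 1/(-26525 + (-(-32)*I*√93 + 48)) = 1/(-26525 + (32*I*√93 + 48)) = 1/(-26525 + (48 + 32*I*√93)) = 1/(-26477 + 32*I*√93)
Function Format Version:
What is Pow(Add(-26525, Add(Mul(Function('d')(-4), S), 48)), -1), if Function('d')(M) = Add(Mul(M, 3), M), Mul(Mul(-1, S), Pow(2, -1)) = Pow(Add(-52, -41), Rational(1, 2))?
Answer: Add(Rational(-26477, 701126761), Mul(Rational(-32, 701126761), I, Pow(93, Rational(1, 2)))) ≈ Add(-3.7764e-5, Mul(-4.4014e-7, I))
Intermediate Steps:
S = Mul(-2, I, Pow(93, Rational(1, 2))) (S = Mul(-2, Pow(Add(-52, -41), Rational(1, 2))) = Mul(-2, Pow(-93, Rational(1, 2))) = Mul(-2, Mul(I, Pow(93, Rational(1, 2)))) = Mul(-2, I, Pow(93, Rational(1, 2))) ≈ Mul(-19.287, I))
Function('d')(M) = Mul(4, M) (Function('d')(M) = Add(Mul(3, M), M) = Mul(4, M))
Pow(Add(-26525, Add(Mul(Function('d')(-4), S), 48)), -1) = Pow(Add(-26525, Add(Mul(Mul(4, -4), Mul(-2, I, Pow(93, Rational(1, 2)))), 48)), -1) = Pow(Add(-26525, Add(Mul(-16, Mul(-2, I, Pow(93, Rational(1, 2)))), 48)), -1) = Pow(Add(-26525, Add(Mul(32, I, Pow(93, Rational(1, 2))), 48)), -1) = Pow(Add(-26525, Add(48, Mul(32, I, Pow(93, Rational(1, 2))))), -1) = Pow(Add(-26477, Mul(32, I, Pow(93, Rational(1, 2)))), -1)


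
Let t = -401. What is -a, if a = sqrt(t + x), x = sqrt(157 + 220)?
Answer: -I*sqrt(401 - sqrt(377)) ≈ -19.534*I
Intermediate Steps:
x = sqrt(377) ≈ 19.416
a = sqrt(-401 + sqrt(377)) ≈ 19.534*I
-a = -sqrt(-401 + sqrt(377))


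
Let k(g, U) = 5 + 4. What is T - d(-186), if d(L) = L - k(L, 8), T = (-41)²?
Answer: 1876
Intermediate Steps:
T = 1681
k(g, U) = 9
d(L) = -9 + L (d(L) = L - 1*9 = L - 9 = -9 + L)
T - d(-186) = 1681 - (-9 - 186) = 1681 - 1*(-195) = 1681 + 195 = 1876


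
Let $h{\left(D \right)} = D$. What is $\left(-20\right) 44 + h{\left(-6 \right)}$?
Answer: $-886$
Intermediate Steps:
$\left(-20\right) 44 + h{\left(-6 \right)} = \left(-20\right) 44 - 6 = -880 - 6 = -886$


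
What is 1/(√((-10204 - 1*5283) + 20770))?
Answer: √587/1761 ≈ 0.013758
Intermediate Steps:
1/(√((-10204 - 1*5283) + 20770)) = 1/(√((-10204 - 5283) + 20770)) = 1/(√(-15487 + 20770)) = 1/(√5283) = 1/(3*√587) = √587/1761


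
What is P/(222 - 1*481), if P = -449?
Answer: 449/259 ≈ 1.7336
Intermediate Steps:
P/(222 - 1*481) = -449/(222 - 1*481) = -449/(222 - 481) = -449/(-259) = -449*(-1/259) = 449/259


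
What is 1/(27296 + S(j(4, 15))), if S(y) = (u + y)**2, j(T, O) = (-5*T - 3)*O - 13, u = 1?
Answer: 1/154745 ≈ 6.4622e-6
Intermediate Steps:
j(T, O) = -13 + O*(-3 - 5*T) (j(T, O) = (-3 - 5*T)*O - 13 = O*(-3 - 5*T) - 13 = -13 + O*(-3 - 5*T))
S(y) = (1 + y)**2
1/(27296 + S(j(4, 15))) = 1/(27296 + (1 + (-13 - 3*15 - 5*15*4))**2) = 1/(27296 + (1 + (-13 - 45 - 300))**2) = 1/(27296 + (1 - 358)**2) = 1/(27296 + (-357)**2) = 1/(27296 + 127449) = 1/154745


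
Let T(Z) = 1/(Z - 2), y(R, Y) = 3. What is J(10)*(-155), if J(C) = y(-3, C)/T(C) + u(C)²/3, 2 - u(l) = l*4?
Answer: -234980/3 ≈ -78327.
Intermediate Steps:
u(l) = 2 - 4*l (u(l) = 2 - l*4 = 2 - 4*l)
T(Z) = 1/(-2 + Z)
J(C) = -6 + 3*C + (2 - 4*C)²/3 (J(C) = 3/(1/(-2 + C)) + (2 - 4*C)²/3 = 3*(-2 + C) + (2 - 4*C)²*(⅓) = (-6 + 3*C) + (2 - 4*C)²/3 = -6 + 3*C + (2 - 4*C)²/3)
J(10)*(-155) = (-14/3 - 7/3*10 + (16/3)*10²)*(-155) = (-14/3 - 70/3 + (16/3)*100)*(-155) = (-14/3 - 70/3 + 1600/3)*(-155) = (1516/3)*(-155) = -234980/3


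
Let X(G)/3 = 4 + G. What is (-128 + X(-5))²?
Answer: 17161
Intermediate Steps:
X(G) = 12 + 3*G (X(G) = 3*(4 + G) = 12 + 3*G)
(-128 + X(-5))² = (-128 + (12 + 3*(-5)))² = (-128 + (12 - 15))² = (-128 - 3)² = (-131)² = 17161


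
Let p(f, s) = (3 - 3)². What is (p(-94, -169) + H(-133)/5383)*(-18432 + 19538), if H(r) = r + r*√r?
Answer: -21014/769 - 21014*I*√133/769 ≈ -27.326 - 315.14*I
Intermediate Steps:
p(f, s) = 0 (p(f, s) = 0² = 0)
H(r) = r + r^(3/2)
(p(-94, -169) + H(-133)/5383)*(-18432 + 19538) = (0 + (-133 + (-133)^(3/2))/5383)*(-18432 + 19538) = (0 + (-133 - 133*I*√133)*(1/5383))*1106 = (0 + (-19/769 - 19*I*√133/769))*1106 = (-19/769 - 19*I*√133/769)*1106 = -21014/769 - 21014*I*√133/769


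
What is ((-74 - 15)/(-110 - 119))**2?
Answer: 7921/52441 ≈ 0.15105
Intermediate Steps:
((-74 - 15)/(-110 - 119))**2 = (-89/(-229))**2 = (-89*(-1/229))**2 = (89/229)**2 = 7921/52441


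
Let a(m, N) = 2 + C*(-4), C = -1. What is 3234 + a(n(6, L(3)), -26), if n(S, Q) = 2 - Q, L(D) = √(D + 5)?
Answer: 3240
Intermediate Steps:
L(D) = √(5 + D)
a(m, N) = 6 (a(m, N) = 2 - 1*(-4) = 2 + 4 = 6)
3234 + a(n(6, L(3)), -26) = 3234 + 6 = 3240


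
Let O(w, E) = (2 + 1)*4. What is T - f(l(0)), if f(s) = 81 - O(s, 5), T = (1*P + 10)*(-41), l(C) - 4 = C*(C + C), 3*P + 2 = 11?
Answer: -602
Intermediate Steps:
P = 3 (P = -⅔ + (⅓)*11 = -⅔ + 11/3 = 3)
O(w, E) = 12 (O(w, E) = 3*4 = 12)
l(C) = 4 + 2*C² (l(C) = 4 + C*(C + C) = 4 + C*(2*C) = 4 + 2*C²)
T = -533 (T = (1*3 + 10)*(-41) = (3 + 10)*(-41) = 13*(-41) = -533)
f(s) = 69 (f(s) = 81 - 1*12 = 81 - 12 = 69)
T - f(l(0)) = -533 - 1*69 = -533 - 69 = -602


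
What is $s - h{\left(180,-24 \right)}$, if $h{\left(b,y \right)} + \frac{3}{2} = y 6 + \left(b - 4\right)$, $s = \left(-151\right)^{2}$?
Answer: $\frac{45541}{2} \approx 22771.0$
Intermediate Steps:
$s = 22801$
$h{\left(b,y \right)} = - \frac{11}{2} + b + 6 y$ ($h{\left(b,y \right)} = - \frac{3}{2} + \left(y 6 + \left(b - 4\right)\right) = - \frac{3}{2} + \left(6 y + \left(-4 + b\right)\right) = - \frac{3}{2} + \left(-4 + b + 6 y\right) = - \frac{11}{2} + b + 6 y$)
$s - h{\left(180,-24 \right)} = 22801 - \left(- \frac{11}{2} + 180 + 6 \left(-24\right)\right) = 22801 - \left(- \frac{11}{2} + 180 - 144\right) = 22801 - \frac{61}{2} = \frac{45541}{2}$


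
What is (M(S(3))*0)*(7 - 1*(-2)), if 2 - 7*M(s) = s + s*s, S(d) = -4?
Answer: 0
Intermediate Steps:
M(s) = 2/7 - s/7 - s²/7 (M(s) = 2/7 - (s + s*s)/7 = 2/7 - (s + s²)/7 = 2/7 + (-s/7 - s²/7) = 2/7 - s/7 - s²/7)
(M(S(3))*0)*(7 - 1*(-2)) = ((2/7 - ⅐*(-4) - ⅐*(-4)²)*0)*(7 - 1*(-2)) = ((2/7 + 4/7 - ⅐*16)*0)*(7 + 2) = ((2/7 + 4/7 - 16/7)*0)*9 = -10/7*0*9 = 0*9 = 0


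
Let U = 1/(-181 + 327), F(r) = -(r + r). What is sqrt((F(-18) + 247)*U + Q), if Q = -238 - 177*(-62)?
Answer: sqrt(228889894)/146 ≈ 103.62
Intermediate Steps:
F(r) = -2*r
Q = 10736 (Q = -238 + 10974 = 10736)
U = 1/146 ≈ 0.0068493
sqrt((F(-18) + 247)*U + Q) = sqrt((-2*(-18) + 247)*(1/146) + 10736) = sqrt((36 + 247)*(1/146) + 10736) = sqrt(283*(1/146) + 10736) = sqrt(283/146 + 10736) = sqrt(1567739/146) = sqrt(228889894)/146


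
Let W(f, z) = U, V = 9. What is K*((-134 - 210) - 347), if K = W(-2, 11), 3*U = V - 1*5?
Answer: -2764/3 ≈ -921.33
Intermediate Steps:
U = 4/3 (U = (9 - 1*5)/3 = (9 - 5)/3 = (⅓)*4 = 4/3 ≈ 1.3333)
W(f, z) = 4/3
K = 4/3 ≈ 1.3333
K*((-134 - 210) - 347) = 4*((-134 - 210) - 347)/3 = 4*(-344 - 347)/3 = (4/3)*(-691) = -2764/3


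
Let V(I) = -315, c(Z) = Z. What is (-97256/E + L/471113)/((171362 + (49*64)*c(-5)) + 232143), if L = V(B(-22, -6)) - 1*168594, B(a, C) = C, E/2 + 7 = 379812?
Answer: -87061765709/69393943372651125 ≈ -1.2546e-6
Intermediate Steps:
E = 759610 (E = -14 + 2*379812 = -14 + 759624 = 759610)
L = -168909 (L = -315 - 1*168594 = -315 - 168594 = -168909)
(-97256/E + L/471113)/((171362 + (49*64)*c(-5)) + 232143) = (-97256/759610 - 168909/471113)/((171362 + (49*64)*(-5)) + 232143) = (-97256*1/759610 - 168909*1/471113)/((171362 + 3136*(-5)) + 232143) = (-48628/379805 - 168909/471113)/((171362 - 15680) + 232143) = -87061765709/(178931072965*(155682 + 232143)) = -87061765709/178931072965/387825 = -87061765709/178931072965*1/387825 = -87061765709/69393943372651125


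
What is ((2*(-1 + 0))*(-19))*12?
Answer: 456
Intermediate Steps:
((2*(-1 + 0))*(-19))*12 = ((2*(-1))*(-19))*12 = -2*(-19)*12 = 38*12 = 456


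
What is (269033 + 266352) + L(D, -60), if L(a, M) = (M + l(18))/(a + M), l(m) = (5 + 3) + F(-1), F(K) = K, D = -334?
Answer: 210941743/394 ≈ 5.3539e+5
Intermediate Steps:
l(m) = 7 (l(m) = (5 + 3) - 1 = 8 - 1 = 7)
L(a, M) = (7 + M)/(M + a) (L(a, M) = (M + 7)/(a + M) = (7 + M)/(M + a))
(269033 + 266352) + L(D, -60) = (269033 + 266352) + (7 - 60)/(-60 - 334) = 535385 - 53/(-394) = 535385 - 1/394*(-53) = 535385 + 53/394 = 210941743/394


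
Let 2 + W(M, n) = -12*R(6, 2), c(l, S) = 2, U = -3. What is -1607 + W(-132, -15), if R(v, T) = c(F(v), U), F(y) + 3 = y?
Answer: -1633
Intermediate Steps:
F(y) = -3 + y
R(v, T) = 2
W(M, n) = -26 (W(M, n) = -2 - 12*2 = -2 - 24 = -26)
-1607 + W(-132, -15) = -1607 - 26 = -1633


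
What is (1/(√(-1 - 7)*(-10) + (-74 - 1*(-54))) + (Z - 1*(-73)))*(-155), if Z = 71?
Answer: (-22320*√2 + 89249*I/4)/(√2 - I) ≈ -22317.0 - 3.6534*I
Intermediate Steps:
(1/(√(-1 - 7)*(-10) + (-74 - 1*(-54))) + (Z - 1*(-73)))*(-155) = (1/(√(-1 - 7)*(-10) + (-74 - 1*(-54))) + (71 - 1*(-73)))*(-155) = (1/(√(-8)*(-10) + (-74 + 54)) + (71 + 73))*(-155) = (1/((2*I*√2)*(-10) - 20) + 144)*(-155) = (1/(-20*I*√2 - 20) + 144)*(-155) = (1/(-20 - 20*I*√2) + 144)*(-155) = (144 + 1/(-20 - 20*I*√2))*(-155) = -22320 - 155/(-20 - 20*I*√2)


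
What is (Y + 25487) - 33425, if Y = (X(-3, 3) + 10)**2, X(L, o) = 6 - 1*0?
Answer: -7682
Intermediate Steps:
X(L, o) = 6 (X(L, o) = 6 + 0 = 6)
Y = 256 (Y = (6 + 10)**2 = 16**2 = 256)
(Y + 25487) - 33425 = (256 + 25487) - 33425 = 25743 - 33425 = -7682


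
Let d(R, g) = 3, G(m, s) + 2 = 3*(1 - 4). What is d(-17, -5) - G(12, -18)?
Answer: 14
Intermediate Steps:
G(m, s) = -11 (G(m, s) = -2 + 3*(1 - 4) = -2 + 3*(-3) = -2 - 9 = -11)
d(-17, -5) - G(12, -18) = 3 - 1*(-11) = 3 + 11 = 14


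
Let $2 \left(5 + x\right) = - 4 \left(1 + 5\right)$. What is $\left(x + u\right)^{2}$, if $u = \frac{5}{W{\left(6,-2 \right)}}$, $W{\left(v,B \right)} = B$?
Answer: $\frac{1521}{4} \approx 380.25$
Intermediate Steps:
$x = -17$ ($x = -5 + \frac{\left(-4\right) \left(1 + 5\right)}{2} = -5 + \frac{\left(-4\right) 6}{2} = -5 + \frac{1}{2} \left(-24\right) = -5 - 12 = -17$)
$u = - \frac{5}{2}$ ($u = \frac{5}{-2} = 5 \left(- \frac{1}{2}\right) = - \frac{5}{2} \approx -2.5$)
$\left(x + u\right)^{2} = \left(-17 - \frac{5}{2}\right)^{2} = \left(- \frac{39}{2}\right)^{2} = \frac{1521}{4}$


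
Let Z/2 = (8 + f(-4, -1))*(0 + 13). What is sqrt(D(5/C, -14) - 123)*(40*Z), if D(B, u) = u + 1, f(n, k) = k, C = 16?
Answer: 14560*I*sqrt(34) ≈ 84899.0*I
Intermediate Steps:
D(B, u) = 1 + u
Z = 182 (Z = 2*((8 - 1)*(0 + 13)) = 2*(7*13) = 2*91 = 182)
sqrt(D(5/C, -14) - 123)*(40*Z) = sqrt((1 - 14) - 123)*(40*182) = sqrt(-13 - 123)*7280 = sqrt(-136)*7280 = (2*I*sqrt(34))*7280 = 14560*I*sqrt(34)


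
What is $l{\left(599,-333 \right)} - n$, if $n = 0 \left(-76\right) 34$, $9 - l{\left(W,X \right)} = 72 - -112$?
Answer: $-175$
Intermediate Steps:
$l{\left(W,X \right)} = -175$ ($l{\left(W,X \right)} = 9 - \left(72 - -112\right) = 9 - \left(72 + 112\right) = 9 - 184 = -175$)
$n = 0$ ($n = 0 \cdot 34 = 0$)
$l{\left(599,-333 \right)} - n = -175 - 0 = -175 + 0 = -175$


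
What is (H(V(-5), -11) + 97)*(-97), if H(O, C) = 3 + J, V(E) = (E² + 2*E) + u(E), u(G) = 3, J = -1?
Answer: -9603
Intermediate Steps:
V(E) = 3 + E² + 2*E (V(E) = (E² + 2*E) + 3 = 3 + E² + 2*E)
H(O, C) = 2 (H(O, C) = 3 - 1 = 2)
(H(V(-5), -11) + 97)*(-97) = (2 + 97)*(-97) = 99*(-97) = -9603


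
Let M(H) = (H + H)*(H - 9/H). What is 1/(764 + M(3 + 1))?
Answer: 1/778 ≈ 0.0012853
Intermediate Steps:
M(H) = 2*H*(H - 9/H) (M(H) = (2*H)*(H - 9/H) = 2*H*(H - 9/H))
1/(764 + M(3 + 1)) = 1/(764 + (-18 + 2*(3 + 1)²)) = 1/(764 + (-18 + 2*4²)) = 1/(764 + (-18 + 2*16)) = 1/(764 + (-18 + 32)) = 1/(764 + 14) = 1/778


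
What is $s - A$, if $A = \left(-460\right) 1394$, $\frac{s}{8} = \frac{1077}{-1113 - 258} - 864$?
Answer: $\frac{289885024}{457} \approx 6.3432 \cdot 10^{5}$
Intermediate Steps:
$s = - \frac{3161656}{457}$ ($s = 8 \left(\frac{1077}{-1113 - 258} - 864\right) = 8 \left(\frac{1077}{-1371} - 864\right) = 8 \left(1077 \left(- \frac{1}{1371}\right) - 864\right) = 8 \left(- \frac{359}{457} - 864\right) = 8 \left(- \frac{395207}{457}\right) = - \frac{3161656}{457} \approx -6918.3$)
$A = -641240$
$s - A = - \frac{3161656}{457} - -641240 = - \frac{3161656}{457} + 641240 = \frac{289885024}{457}$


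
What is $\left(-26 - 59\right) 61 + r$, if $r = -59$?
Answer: $-5244$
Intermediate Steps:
$\left(-26 - 59\right) 61 + r = \left(-26 - 59\right) 61 - 59 = \left(-85\right) 61 - 59 = -5185 - 59 = -5244$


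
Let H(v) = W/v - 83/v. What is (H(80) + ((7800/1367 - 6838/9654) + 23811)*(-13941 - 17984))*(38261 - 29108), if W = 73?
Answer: -122455329780606751359/17596024 ≈ -6.9593e+12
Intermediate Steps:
H(v) = -10/v (H(v) = 73/v - 83/v = -10/v)
(H(80) + ((7800/1367 - 6838/9654) + 23811)*(-13941 - 17984))*(38261 - 29108) = (-10/80 + ((7800/1367 - 6838/9654) + 23811)*(-13941 - 17984))*(38261 - 29108) = (-10*1/80 + ((7800*(1/1367) - 6838*1/9654) + 23811)*(-31925))*9153 = (-⅛ + ((7800/1367 - 3419/4827) + 23811)*(-31925))*9153 = (-⅛ + (32976827/6598509 + 23811)*(-31925))*9153 = (-⅛ + (157150074626/6598509)*(-31925))*9153 = (-⅛ - 5017016132435050/6598509)*9153 = -40136129066078909/52788072*9153 = -122455329780606751359/17596024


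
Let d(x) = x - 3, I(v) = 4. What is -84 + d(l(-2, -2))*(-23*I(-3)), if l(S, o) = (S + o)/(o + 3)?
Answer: 560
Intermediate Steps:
l(S, o) = (S + o)/(3 + o)
d(x) = -3 + x
-84 + d(l(-2, -2))*(-23*I(-3)) = -84 + (-3 + (-2 - 2)/(3 - 2))*(-23*4) = -84 + (-3 - 4/1)*(-92) = -84 + (-3 + 1*(-4))*(-92) = -84 + (-3 - 4)*(-92) = -84 - 7*(-92) = -84 + 644 = 560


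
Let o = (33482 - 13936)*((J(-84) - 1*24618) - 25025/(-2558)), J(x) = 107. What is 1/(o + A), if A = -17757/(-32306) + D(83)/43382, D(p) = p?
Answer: -448129270717/214609460098451687180 ≈ -2.0881e-9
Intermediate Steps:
A = 193253893/350374723 (A = -17757/(-32306) + 83/43382 = -17757*(-1/32306) + 83*(1/43382) = 17757/32306 + 83/43382 = 193253893/350374723 ≈ 0.55156)
o = -612514106349/1279 (o = (33482 - 13936)*((107 - 1*24618) - 25025/(-2558)) = 19546*((107 - 24618) - 25025*(-1/2558)) = 19546*(-24511 + 25025/2558) = 19546*(-62674113/2558) = -612514106349/1279 ≈ -4.7890e+8)
1/(o + A) = 1/(-612514106349/1279 + 193253893/350374723) = 1/(-214609460098451687180/448129270717) = -448129270717/214609460098451687180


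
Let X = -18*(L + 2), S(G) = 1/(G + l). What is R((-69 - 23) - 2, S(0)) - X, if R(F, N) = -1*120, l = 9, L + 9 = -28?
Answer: -750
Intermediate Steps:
L = -37 (L = -9 - 28 = -37)
S(G) = 1/(9 + G) (S(G) = 1/(G + 9) = 1/(9 + G))
R(F, N) = -120
X = 630 (X = -18*(-37 + 2) = -18*(-35) = 630)
R((-69 - 23) - 2, S(0)) - X = -120 - 1*630 = -120 - 630 = -750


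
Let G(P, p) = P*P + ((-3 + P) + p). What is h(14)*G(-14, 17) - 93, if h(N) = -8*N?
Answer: -22045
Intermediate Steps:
G(P, p) = -3 + P + p + P² (G(P, p) = P² + (-3 + P + p) = -3 + P + p + P²)
h(14)*G(-14, 17) - 93 = (-8*14)*(-3 - 14 + 17 + (-14)²) - 93 = -112*(-3 - 14 + 17 + 196) - 93 = -112*196 - 93 = -21952 - 93 = -22045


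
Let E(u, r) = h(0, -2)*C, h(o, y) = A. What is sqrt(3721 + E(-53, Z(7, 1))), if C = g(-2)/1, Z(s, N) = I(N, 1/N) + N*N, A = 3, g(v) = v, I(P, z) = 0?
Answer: sqrt(3715) ≈ 60.951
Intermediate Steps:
Z(s, N) = N**2 (Z(s, N) = 0 + N*N = 0 + N**2 = N**2)
h(o, y) = 3
C = -2 (C = -2/1 = -2*1 = -2)
E(u, r) = -6 (E(u, r) = 3*(-2) = -6)
sqrt(3721 + E(-53, Z(7, 1))) = sqrt(3721 - 6) = sqrt(3715)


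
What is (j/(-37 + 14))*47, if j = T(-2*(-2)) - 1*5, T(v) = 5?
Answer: 0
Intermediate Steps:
j = 0 (j = 5 - 1*5 = 5 - 5 = 0)
(j/(-37 + 14))*47 = (0/(-37 + 14))*47 = (0/(-23))*47 = (0*(-1/23))*47 = 0*47 = 0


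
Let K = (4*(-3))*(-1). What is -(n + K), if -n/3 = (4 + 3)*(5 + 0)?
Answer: 93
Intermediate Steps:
n = -105 (n = -3*(4 + 3)*(5 + 0) = -21*5 = -3*35 = -105)
K = 12 (K = -12*(-1) = 12)
-(n + K) = -(-105 + 12) = -1*(-93) = 93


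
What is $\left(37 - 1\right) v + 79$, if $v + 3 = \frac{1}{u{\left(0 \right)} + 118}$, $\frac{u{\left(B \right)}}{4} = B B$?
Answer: $- \frac{1693}{59} \approx -28.695$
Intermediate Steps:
$u{\left(B \right)} = 4 B^{2}$ ($u{\left(B \right)} = 4 B B = 4 B^{2}$)
$v = - \frac{353}{118}$ ($v = -3 + \frac{1}{4 \cdot 0^{2} + 118} = -3 + \frac{1}{4 \cdot 0 + 118} = -3 + \frac{1}{0 + 118} = -3 + \frac{1}{118} = - \frac{353}{118} \approx -2.9915$)
$\left(37 - 1\right) v + 79 = \left(37 - 1\right) \left(- \frac{353}{118}\right) + 79 = 36 \left(- \frac{353}{118}\right) + 79 = - \frac{6354}{59} + 79 = - \frac{1693}{59}$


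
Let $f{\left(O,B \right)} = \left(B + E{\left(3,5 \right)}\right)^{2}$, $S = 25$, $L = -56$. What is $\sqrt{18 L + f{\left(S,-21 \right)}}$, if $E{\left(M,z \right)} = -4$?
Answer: $i \sqrt{383} \approx 19.57 i$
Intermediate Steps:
$f{\left(O,B \right)} = \left(-4 + B\right)^{2}$ ($f{\left(O,B \right)} = \left(B - 4\right)^{2} = \left(-4 + B\right)^{2}$)
$\sqrt{18 L + f{\left(S,-21 \right)}} = \sqrt{18 \left(-56\right) + \left(-4 - 21\right)^{2}} = \sqrt{-1008 + \left(-25\right)^{2}} = \sqrt{-1008 + 625} = \sqrt{-383} = i \sqrt{383}$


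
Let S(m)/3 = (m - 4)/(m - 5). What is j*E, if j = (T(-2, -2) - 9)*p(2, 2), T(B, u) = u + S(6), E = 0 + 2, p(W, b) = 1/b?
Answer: -5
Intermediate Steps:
p(W, b) = 1/b
E = 2
S(m) = 3*(-4 + m)/(-5 + m) (S(m) = 3*((m - 4)/(m - 5)) = 3*((-4 + m)/(-5 + m)) = 3*(-4 + m)/(-5 + m))
T(B, u) = 6 + u (T(B, u) = u + 3*(-4 + 6)/(-5 + 6) = u + 3*2/1 = u + 3*1*2 = u + 6 = 6 + u)
j = -5/2 (j = ((6 - 2) - 9)/2 = (4 - 9)*(1/2) = -5*1/2 = -5/2 ≈ -2.5000)
j*E = -5/2*2 = -5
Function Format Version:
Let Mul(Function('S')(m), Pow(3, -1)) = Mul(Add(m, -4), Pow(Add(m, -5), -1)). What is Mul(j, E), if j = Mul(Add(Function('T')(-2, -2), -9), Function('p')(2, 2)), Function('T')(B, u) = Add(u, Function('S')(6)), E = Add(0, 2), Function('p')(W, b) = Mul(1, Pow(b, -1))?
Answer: -5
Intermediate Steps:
Function('p')(W, b) = Pow(b, -1)
E = 2
Function('S')(m) = Mul(3, Pow(Add(-5, m), -1), Add(-4, m)) (Function('S')(m) = Mul(3, Mul(Add(m, -4), Pow(Add(m, -5), -1))) = Mul(3, Mul(Add(-4, m), Pow(Add(-5, m), -1))) = Mul(3, Mul(Pow(Add(-5, m), -1), Add(-4, m))) = Mul(3, Pow(Add(-5, m), -1), Add(-4, m)))
Function('T')(B, u) = Add(6, u) (Function('T')(B, u) = Add(u, Mul(3, Pow(Add(-5, 6), -1), Add(-4, 6))) = Add(u, Mul(3, Pow(1, -1), 2)) = Add(u, Mul(3, 1, 2)) = Add(u, 6) = Add(6, u))
j = Rational(-5, 2) (j = Mul(Add(Add(6, -2), -9), Pow(2, -1)) = Mul(Add(4, -9), Rational(1, 2)) = Mul(-5, Rational(1, 2)) = Rational(-5, 2) ≈ -2.5000)
Mul(j, E) = Mul(Rational(-5, 2), 2) = -5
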